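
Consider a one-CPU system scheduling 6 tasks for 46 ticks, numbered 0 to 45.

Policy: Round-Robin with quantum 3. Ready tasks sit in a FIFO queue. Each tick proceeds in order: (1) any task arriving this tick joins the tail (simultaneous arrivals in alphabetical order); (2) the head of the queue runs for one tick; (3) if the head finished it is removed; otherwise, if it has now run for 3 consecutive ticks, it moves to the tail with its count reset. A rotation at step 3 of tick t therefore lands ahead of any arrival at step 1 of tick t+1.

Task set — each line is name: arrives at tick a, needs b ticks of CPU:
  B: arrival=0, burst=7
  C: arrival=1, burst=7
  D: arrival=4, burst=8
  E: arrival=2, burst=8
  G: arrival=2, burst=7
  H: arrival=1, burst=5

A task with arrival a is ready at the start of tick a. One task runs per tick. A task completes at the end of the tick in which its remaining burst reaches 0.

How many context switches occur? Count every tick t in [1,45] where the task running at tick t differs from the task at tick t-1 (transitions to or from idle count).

t=0: queue=[B] q_used=0 → run B
t=1: queue=[B,C,H] q_used=1 → run B
t=2: queue=[B,C,H,E,G] q_used=2 → run B
t=3: queue=[C,H,E,G,B] q_used=0 → run C
t=4: queue=[C,H,E,G,B,D] q_used=1 → run C
t=5: queue=[C,H,E,G,B,D] q_used=2 → run C
t=6: queue=[H,E,G,B,D,C] q_used=0 → run H
t=7: queue=[H,E,G,B,D,C] q_used=1 → run H
t=8: queue=[H,E,G,B,D,C] q_used=2 → run H
t=9: queue=[E,G,B,D,C,H] q_used=0 → run E
t=10: queue=[E,G,B,D,C,H] q_used=1 → run E
t=11: queue=[E,G,B,D,C,H] q_used=2 → run E
t=12: queue=[G,B,D,C,H,E] q_used=0 → run G
t=13: queue=[G,B,D,C,H,E] q_used=1 → run G
t=14: queue=[G,B,D,C,H,E] q_used=2 → run G
t=15: queue=[B,D,C,H,E,G] q_used=0 → run B
t=16: queue=[B,D,C,H,E,G] q_used=1 → run B
t=17: queue=[B,D,C,H,E,G] q_used=2 → run B
t=18: queue=[D,C,H,E,G,B] q_used=0 → run D
t=19: queue=[D,C,H,E,G,B] q_used=1 → run D
t=20: queue=[D,C,H,E,G,B] q_used=2 → run D
t=21: queue=[C,H,E,G,B,D] q_used=0 → run C
t=22: queue=[C,H,E,G,B,D] q_used=1 → run C
t=23: queue=[C,H,E,G,B,D] q_used=2 → run C
t=24: queue=[H,E,G,B,D,C] q_used=0 → run H
t=25: queue=[H,E,G,B,D,C] q_used=1 → run H
t=26: queue=[E,G,B,D,C] q_used=0 → run E
t=27: queue=[E,G,B,D,C] q_used=1 → run E
t=28: queue=[E,G,B,D,C] q_used=2 → run E
t=29: queue=[G,B,D,C,E] q_used=0 → run G
t=30: queue=[G,B,D,C,E] q_used=1 → run G
t=31: queue=[G,B,D,C,E] q_used=2 → run G
t=32: queue=[B,D,C,E,G] q_used=0 → run B
t=33: queue=[D,C,E,G] q_used=0 → run D
t=34: queue=[D,C,E,G] q_used=1 → run D
t=35: queue=[D,C,E,G] q_used=2 → run D
t=36: queue=[C,E,G,D] q_used=0 → run C
t=37: queue=[E,G,D] q_used=0 → run E
t=38: queue=[E,G,D] q_used=1 → run E
t=39: queue=[G,D] q_used=0 → run G
t=40: queue=[D] q_used=0 → run D
t=41: queue=[D] q_used=1 → run D
t=42: (idle)
t=43: (idle)
t=44: (idle)
t=45: (idle)

context switches = 17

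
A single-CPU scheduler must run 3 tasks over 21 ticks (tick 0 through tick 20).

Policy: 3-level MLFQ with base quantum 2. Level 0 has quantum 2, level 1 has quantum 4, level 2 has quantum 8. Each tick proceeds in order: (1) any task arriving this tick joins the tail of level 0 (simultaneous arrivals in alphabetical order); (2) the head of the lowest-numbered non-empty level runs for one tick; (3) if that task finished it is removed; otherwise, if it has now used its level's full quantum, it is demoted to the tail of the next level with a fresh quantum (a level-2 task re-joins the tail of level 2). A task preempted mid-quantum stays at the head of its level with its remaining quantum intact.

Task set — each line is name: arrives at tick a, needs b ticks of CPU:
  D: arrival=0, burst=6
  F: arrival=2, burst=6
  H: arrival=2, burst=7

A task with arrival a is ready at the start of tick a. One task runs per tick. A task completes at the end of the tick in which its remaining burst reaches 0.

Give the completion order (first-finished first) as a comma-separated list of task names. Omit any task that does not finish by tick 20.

t=0: L0/L1/L2 = D/-/- → run D
t=1: L0/L1/L2 = D/-/- → run D
t=2: L0/L1/L2 = FH/D/- → run F
t=3: L0/L1/L2 = FH/D/- → run F
t=4: L0/L1/L2 = H/DF/- → run H
t=5: L0/L1/L2 = H/DF/- → run H
t=6: L0/L1/L2 = -/DFH/- → run D
t=7: L0/L1/L2 = -/DFH/- → run D
t=8: L0/L1/L2 = -/DFH/- → run D
t=9: L0/L1/L2 = -/DFH/- → run D
t=10: L0/L1/L2 = -/FH/- → run F
t=11: L0/L1/L2 = -/FH/- → run F
t=12: L0/L1/L2 = -/FH/- → run F
t=13: L0/L1/L2 = -/FH/- → run F
t=14: L0/L1/L2 = -/H/- → run H
t=15: L0/L1/L2 = -/H/- → run H
t=16: L0/L1/L2 = -/H/- → run H
t=17: L0/L1/L2 = -/H/- → run H
t=18: L0/L1/L2 = -/-/H → run H
t=19: (idle)
t=20: (idle)

completion order = D, F, H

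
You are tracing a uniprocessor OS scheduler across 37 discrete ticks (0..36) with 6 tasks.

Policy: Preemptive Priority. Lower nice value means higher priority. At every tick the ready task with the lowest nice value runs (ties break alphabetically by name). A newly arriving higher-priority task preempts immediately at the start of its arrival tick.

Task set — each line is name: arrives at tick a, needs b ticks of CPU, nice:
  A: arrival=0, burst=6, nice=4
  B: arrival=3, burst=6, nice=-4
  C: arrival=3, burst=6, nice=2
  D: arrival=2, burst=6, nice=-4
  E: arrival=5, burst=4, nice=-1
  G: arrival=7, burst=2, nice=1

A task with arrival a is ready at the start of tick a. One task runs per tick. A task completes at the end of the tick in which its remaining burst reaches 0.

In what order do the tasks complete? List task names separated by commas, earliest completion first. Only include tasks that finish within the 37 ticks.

t=0: ready={A} → run A
t=1: ready={A} → run A
t=2: ready={A,D} → run D
t=3: ready={A,B,C,D} → run B
t=4: ready={A,B,C,D} → run B
t=5: ready={A,B,C,D,E} → run B
t=6: ready={A,B,C,D,E} → run B
t=7: ready={A,B,C,D,E,G} → run B
t=8: ready={A,B,C,D,E,G} → run B
t=9: ready={A,C,D,E,G} → run D
t=10: ready={A,C,D,E,G} → run D
t=11: ready={A,C,D,E,G} → run D
t=12: ready={A,C,D,E,G} → run D
t=13: ready={A,C,D,E,G} → run D
t=14: ready={A,C,E,G} → run E
t=15: ready={A,C,E,G} → run E
t=16: ready={A,C,E,G} → run E
t=17: ready={A,C,E,G} → run E
t=18: ready={A,C,G} → run G
t=19: ready={A,C,G} → run G
t=20: ready={A,C} → run C
t=21: ready={A,C} → run C
t=22: ready={A,C} → run C
t=23: ready={A,C} → run C
t=24: ready={A,C} → run C
t=25: ready={A,C} → run C
t=26: ready={A} → run A
t=27: ready={A} → run A
t=28: ready={A} → run A
t=29: ready={A} → run A
t=30: (idle)
t=31: (idle)
t=32: (idle)
t=33: (idle)
t=34: (idle)
t=35: (idle)
t=36: (idle)

completion order = B, D, E, G, C, A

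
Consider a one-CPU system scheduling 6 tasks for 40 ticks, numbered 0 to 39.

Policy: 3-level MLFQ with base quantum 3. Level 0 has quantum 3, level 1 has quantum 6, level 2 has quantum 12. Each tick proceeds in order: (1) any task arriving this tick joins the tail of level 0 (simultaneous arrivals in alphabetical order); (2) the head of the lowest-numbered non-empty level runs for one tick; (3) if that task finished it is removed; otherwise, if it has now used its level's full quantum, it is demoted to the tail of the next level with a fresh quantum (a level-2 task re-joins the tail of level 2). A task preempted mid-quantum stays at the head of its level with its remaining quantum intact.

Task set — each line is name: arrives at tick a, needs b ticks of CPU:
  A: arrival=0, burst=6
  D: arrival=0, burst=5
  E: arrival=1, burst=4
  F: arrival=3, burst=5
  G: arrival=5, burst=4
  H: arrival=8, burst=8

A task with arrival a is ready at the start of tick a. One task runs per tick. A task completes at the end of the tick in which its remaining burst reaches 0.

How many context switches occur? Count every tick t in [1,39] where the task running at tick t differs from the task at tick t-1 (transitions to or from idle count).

t=0: L0/L1/L2 = AD/-/- → run A
t=1: L0/L1/L2 = ADE/-/- → run A
t=2: L0/L1/L2 = ADE/-/- → run A
t=3: L0/L1/L2 = DEF/A/- → run D
t=4: L0/L1/L2 = DEF/A/- → run D
t=5: L0/L1/L2 = DEFG/A/- → run D
t=6: L0/L1/L2 = EFG/AD/- → run E
t=7: L0/L1/L2 = EFG/AD/- → run E
t=8: L0/L1/L2 = EFGH/AD/- → run E
t=9: L0/L1/L2 = FGH/ADE/- → run F
t=10: L0/L1/L2 = FGH/ADE/- → run F
t=11: L0/L1/L2 = FGH/ADE/- → run F
t=12: L0/L1/L2 = GH/ADEF/- → run G
t=13: L0/L1/L2 = GH/ADEF/- → run G
t=14: L0/L1/L2 = GH/ADEF/- → run G
t=15: L0/L1/L2 = H/ADEFG/- → run H
t=16: L0/L1/L2 = H/ADEFG/- → run H
t=17: L0/L1/L2 = H/ADEFG/- → run H
t=18: L0/L1/L2 = -/ADEFGH/- → run A
t=19: L0/L1/L2 = -/ADEFGH/- → run A
t=20: L0/L1/L2 = -/ADEFGH/- → run A
t=21: L0/L1/L2 = -/DEFGH/- → run D
t=22: L0/L1/L2 = -/DEFGH/- → run D
t=23: L0/L1/L2 = -/EFGH/- → run E
t=24: L0/L1/L2 = -/FGH/- → run F
t=25: L0/L1/L2 = -/FGH/- → run F
t=26: L0/L1/L2 = -/GH/- → run G
t=27: L0/L1/L2 = -/H/- → run H
t=28: L0/L1/L2 = -/H/- → run H
t=29: L0/L1/L2 = -/H/- → run H
t=30: L0/L1/L2 = -/H/- → run H
t=31: L0/L1/L2 = -/H/- → run H
t=32: (idle)
t=33: (idle)
t=34: (idle)
t=35: (idle)
t=36: (idle)
t=37: (idle)
t=38: (idle)
t=39: (idle)

context switches = 12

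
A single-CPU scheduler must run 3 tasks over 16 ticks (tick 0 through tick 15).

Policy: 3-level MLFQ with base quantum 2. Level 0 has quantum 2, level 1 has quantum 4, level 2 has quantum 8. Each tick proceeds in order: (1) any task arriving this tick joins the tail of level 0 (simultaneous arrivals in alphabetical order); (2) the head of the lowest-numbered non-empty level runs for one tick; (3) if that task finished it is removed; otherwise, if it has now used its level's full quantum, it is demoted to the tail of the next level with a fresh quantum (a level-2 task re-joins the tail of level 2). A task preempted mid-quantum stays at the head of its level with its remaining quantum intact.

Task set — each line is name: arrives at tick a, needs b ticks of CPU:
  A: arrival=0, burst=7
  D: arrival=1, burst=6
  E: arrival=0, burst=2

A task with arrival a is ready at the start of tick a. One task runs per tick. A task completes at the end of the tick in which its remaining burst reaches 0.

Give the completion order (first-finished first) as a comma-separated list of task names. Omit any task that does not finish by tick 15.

completion order = E, D, A

t=0: L0/L1/L2 = AE/-/- → run A
t=1: L0/L1/L2 = AED/-/- → run A
t=2: L0/L1/L2 = ED/A/- → run E
t=3: L0/L1/L2 = ED/A/- → run E
t=4: L0/L1/L2 = D/A/- → run D
t=5: L0/L1/L2 = D/A/- → run D
t=6: L0/L1/L2 = -/AD/- → run A
t=7: L0/L1/L2 = -/AD/- → run A
t=8: L0/L1/L2 = -/AD/- → run A
t=9: L0/L1/L2 = -/AD/- → run A
t=10: L0/L1/L2 = -/D/A → run D
t=11: L0/L1/L2 = -/D/A → run D
t=12: L0/L1/L2 = -/D/A → run D
t=13: L0/L1/L2 = -/D/A → run D
t=14: L0/L1/L2 = -/-/A → run A
t=15: (idle)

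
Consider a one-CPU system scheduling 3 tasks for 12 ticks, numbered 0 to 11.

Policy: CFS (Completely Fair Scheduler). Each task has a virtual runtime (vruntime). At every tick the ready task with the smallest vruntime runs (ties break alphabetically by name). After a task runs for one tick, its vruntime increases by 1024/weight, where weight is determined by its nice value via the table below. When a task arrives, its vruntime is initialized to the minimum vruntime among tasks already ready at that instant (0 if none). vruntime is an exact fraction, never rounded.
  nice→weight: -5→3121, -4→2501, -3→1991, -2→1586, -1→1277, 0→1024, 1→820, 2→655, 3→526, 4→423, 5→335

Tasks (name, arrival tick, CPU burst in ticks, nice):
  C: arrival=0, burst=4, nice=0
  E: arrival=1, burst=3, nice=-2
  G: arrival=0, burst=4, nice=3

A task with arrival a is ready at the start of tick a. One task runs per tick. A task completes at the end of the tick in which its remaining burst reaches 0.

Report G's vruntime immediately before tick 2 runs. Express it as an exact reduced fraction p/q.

t=0: vr[C=0 G=0] → run C
t=1: vr[C=1 E=0 G=0] → run E
t=2: vr[C=1 E=512/793 G=0] → run G
t=3: vr[C=1 E=512/793 G=512/263] → run E
t=4: vr[C=1 E=1024/793 G=512/263] → run C
t=5: vr[C=2 E=1024/793 G=512/263] → run E
t=6: vr[C=2 G=512/263] → run G
t=7: vr[C=2 G=1024/263] → run C
t=8: vr[C=3 G=1024/263] → run C
t=9: vr[G=1024/263] → run G
t=10: vr[G=1536/263] → run G
t=11: (idle)

vruntime(G, start of tick 2) = 0/1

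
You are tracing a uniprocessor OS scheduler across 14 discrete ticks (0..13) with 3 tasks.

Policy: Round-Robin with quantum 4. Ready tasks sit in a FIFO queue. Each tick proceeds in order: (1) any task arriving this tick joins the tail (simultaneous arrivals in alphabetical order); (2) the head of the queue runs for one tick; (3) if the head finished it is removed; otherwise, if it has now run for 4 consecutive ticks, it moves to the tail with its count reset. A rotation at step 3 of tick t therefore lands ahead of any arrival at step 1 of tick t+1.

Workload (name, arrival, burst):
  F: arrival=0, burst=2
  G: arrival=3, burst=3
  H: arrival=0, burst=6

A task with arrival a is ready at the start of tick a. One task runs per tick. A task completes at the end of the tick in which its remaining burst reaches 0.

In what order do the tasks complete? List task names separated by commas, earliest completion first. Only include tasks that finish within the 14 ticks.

t=0: queue=[F,H] q_used=0 → run F
t=1: queue=[F,H] q_used=1 → run F
t=2: queue=[H] q_used=0 → run H
t=3: queue=[H,G] q_used=1 → run H
t=4: queue=[H,G] q_used=2 → run H
t=5: queue=[H,G] q_used=3 → run H
t=6: queue=[G,H] q_used=0 → run G
t=7: queue=[G,H] q_used=1 → run G
t=8: queue=[G,H] q_used=2 → run G
t=9: queue=[H] q_used=0 → run H
t=10: queue=[H] q_used=1 → run H
t=11: (idle)
t=12: (idle)
t=13: (idle)

completion order = F, G, H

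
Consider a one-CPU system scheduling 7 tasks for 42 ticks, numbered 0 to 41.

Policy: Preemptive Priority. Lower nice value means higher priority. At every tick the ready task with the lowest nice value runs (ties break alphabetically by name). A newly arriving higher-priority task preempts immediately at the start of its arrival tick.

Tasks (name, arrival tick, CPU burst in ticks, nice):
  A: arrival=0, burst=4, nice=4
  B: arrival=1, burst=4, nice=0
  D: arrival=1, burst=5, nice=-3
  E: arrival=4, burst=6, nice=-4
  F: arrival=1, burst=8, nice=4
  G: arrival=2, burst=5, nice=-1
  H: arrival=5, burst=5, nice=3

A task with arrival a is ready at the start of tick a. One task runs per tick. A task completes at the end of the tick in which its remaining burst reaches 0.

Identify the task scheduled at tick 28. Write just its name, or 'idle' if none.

t=0: ready={A} → run A
t=1: ready={A,B,D,F} → run D
t=2: ready={A,B,D,F,G} → run D
t=3: ready={A,B,D,F,G} → run D
t=4: ready={A,B,D,E,F,G} → run E
t=5: ready={A,B,D,E,F,G,H} → run E
t=6: ready={A,B,D,E,F,G,H} → run E
t=7: ready={A,B,D,E,F,G,H} → run E
t=8: ready={A,B,D,E,F,G,H} → run E
t=9: ready={A,B,D,E,F,G,H} → run E
t=10: ready={A,B,D,F,G,H} → run D
t=11: ready={A,B,D,F,G,H} → run D
t=12: ready={A,B,F,G,H} → run G
t=13: ready={A,B,F,G,H} → run G
t=14: ready={A,B,F,G,H} → run G
t=15: ready={A,B,F,G,H} → run G
t=16: ready={A,B,F,G,H} → run G
t=17: ready={A,B,F,H} → run B
t=18: ready={A,B,F,H} → run B
t=19: ready={A,B,F,H} → run B
t=20: ready={A,B,F,H} → run B
t=21: ready={A,F,H} → run H
t=22: ready={A,F,H} → run H
t=23: ready={A,F,H} → run H
t=24: ready={A,F,H} → run H
t=25: ready={A,F,H} → run H
t=26: ready={A,F} → run A
t=27: ready={A,F} → run A
t=28: ready={A,F} → run A
t=29: ready={F} → run F
t=30: ready={F} → run F
t=31: ready={F} → run F
t=32: ready={F} → run F
t=33: ready={F} → run F
t=34: ready={F} → run F
t=35: ready={F} → run F
t=36: ready={F} → run F
t=37: (idle)
t=38: (idle)
t=39: (idle)
t=40: (idle)
t=41: (idle)

running at tick 28 = A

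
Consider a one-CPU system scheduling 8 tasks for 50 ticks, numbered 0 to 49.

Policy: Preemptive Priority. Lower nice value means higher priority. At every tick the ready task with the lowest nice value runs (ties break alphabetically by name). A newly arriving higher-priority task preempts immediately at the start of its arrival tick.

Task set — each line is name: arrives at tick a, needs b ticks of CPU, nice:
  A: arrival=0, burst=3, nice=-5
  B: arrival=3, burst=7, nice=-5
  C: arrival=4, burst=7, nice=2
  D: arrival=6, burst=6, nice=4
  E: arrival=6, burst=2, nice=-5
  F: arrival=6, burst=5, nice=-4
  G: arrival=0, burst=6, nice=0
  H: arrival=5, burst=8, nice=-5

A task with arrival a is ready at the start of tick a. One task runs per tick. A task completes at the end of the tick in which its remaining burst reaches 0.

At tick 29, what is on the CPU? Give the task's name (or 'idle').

t=0: ready={A,G} → run A
t=1: ready={A,G} → run A
t=2: ready={A,G} → run A
t=3: ready={B,G} → run B
t=4: ready={B,C,G} → run B
t=5: ready={B,C,G,H} → run B
t=6: ready={B,C,D,E,F,G,H} → run B
t=7: ready={B,C,D,E,F,G,H} → run B
t=8: ready={B,C,D,E,F,G,H} → run B
t=9: ready={B,C,D,E,F,G,H} → run B
t=10: ready={C,D,E,F,G,H} → run E
t=11: ready={C,D,E,F,G,H} → run E
t=12: ready={C,D,F,G,H} → run H
t=13: ready={C,D,F,G,H} → run H
t=14: ready={C,D,F,G,H} → run H
t=15: ready={C,D,F,G,H} → run H
t=16: ready={C,D,F,G,H} → run H
t=17: ready={C,D,F,G,H} → run H
t=18: ready={C,D,F,G,H} → run H
t=19: ready={C,D,F,G,H} → run H
t=20: ready={C,D,F,G} → run F
t=21: ready={C,D,F,G} → run F
t=22: ready={C,D,F,G} → run F
t=23: ready={C,D,F,G} → run F
t=24: ready={C,D,F,G} → run F
t=25: ready={C,D,G} → run G
t=26: ready={C,D,G} → run G
t=27: ready={C,D,G} → run G
t=28: ready={C,D,G} → run G
t=29: ready={C,D,G} → run G
t=30: ready={C,D,G} → run G
t=31: ready={C,D} → run C
t=32: ready={C,D} → run C
t=33: ready={C,D} → run C
t=34: ready={C,D} → run C
t=35: ready={C,D} → run C
t=36: ready={C,D} → run C
t=37: ready={C,D} → run C
t=38: ready={D} → run D
t=39: ready={D} → run D
t=40: ready={D} → run D
t=41: ready={D} → run D
t=42: ready={D} → run D
t=43: ready={D} → run D
t=44: (idle)
t=45: (idle)
t=46: (idle)
t=47: (idle)
t=48: (idle)
t=49: (idle)

running at tick 29 = G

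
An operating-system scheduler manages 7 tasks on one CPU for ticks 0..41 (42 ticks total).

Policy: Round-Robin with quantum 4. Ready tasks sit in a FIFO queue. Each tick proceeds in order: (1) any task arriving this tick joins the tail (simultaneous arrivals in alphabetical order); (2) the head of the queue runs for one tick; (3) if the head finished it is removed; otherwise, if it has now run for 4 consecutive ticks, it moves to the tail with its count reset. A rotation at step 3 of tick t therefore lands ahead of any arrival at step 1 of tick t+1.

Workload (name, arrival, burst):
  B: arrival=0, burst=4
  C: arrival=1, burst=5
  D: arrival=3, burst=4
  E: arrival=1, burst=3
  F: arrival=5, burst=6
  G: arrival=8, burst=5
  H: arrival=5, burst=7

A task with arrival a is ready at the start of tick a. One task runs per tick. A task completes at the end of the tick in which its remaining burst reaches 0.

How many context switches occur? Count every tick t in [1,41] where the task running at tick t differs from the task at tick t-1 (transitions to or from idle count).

t=0: queue=[B] q_used=0 → run B
t=1: queue=[B,C,E] q_used=1 → run B
t=2: queue=[B,C,E] q_used=2 → run B
t=3: queue=[B,C,E,D] q_used=3 → run B
t=4: queue=[C,E,D] q_used=0 → run C
t=5: queue=[C,E,D,F,H] q_used=1 → run C
t=6: queue=[C,E,D,F,H] q_used=2 → run C
t=7: queue=[C,E,D,F,H] q_used=3 → run C
t=8: queue=[E,D,F,H,C,G] q_used=0 → run E
t=9: queue=[E,D,F,H,C,G] q_used=1 → run E
t=10: queue=[E,D,F,H,C,G] q_used=2 → run E
t=11: queue=[D,F,H,C,G] q_used=0 → run D
t=12: queue=[D,F,H,C,G] q_used=1 → run D
t=13: queue=[D,F,H,C,G] q_used=2 → run D
t=14: queue=[D,F,H,C,G] q_used=3 → run D
t=15: queue=[F,H,C,G] q_used=0 → run F
t=16: queue=[F,H,C,G] q_used=1 → run F
t=17: queue=[F,H,C,G] q_used=2 → run F
t=18: queue=[F,H,C,G] q_used=3 → run F
t=19: queue=[H,C,G,F] q_used=0 → run H
t=20: queue=[H,C,G,F] q_used=1 → run H
t=21: queue=[H,C,G,F] q_used=2 → run H
t=22: queue=[H,C,G,F] q_used=3 → run H
t=23: queue=[C,G,F,H] q_used=0 → run C
t=24: queue=[G,F,H] q_used=0 → run G
t=25: queue=[G,F,H] q_used=1 → run G
t=26: queue=[G,F,H] q_used=2 → run G
t=27: queue=[G,F,H] q_used=3 → run G
t=28: queue=[F,H,G] q_used=0 → run F
t=29: queue=[F,H,G] q_used=1 → run F
t=30: queue=[H,G] q_used=0 → run H
t=31: queue=[H,G] q_used=1 → run H
t=32: queue=[H,G] q_used=2 → run H
t=33: queue=[G] q_used=0 → run G
t=34: (idle)
t=35: (idle)
t=36: (idle)
t=37: (idle)
t=38: (idle)
t=39: (idle)
t=40: (idle)
t=41: (idle)

context switches = 11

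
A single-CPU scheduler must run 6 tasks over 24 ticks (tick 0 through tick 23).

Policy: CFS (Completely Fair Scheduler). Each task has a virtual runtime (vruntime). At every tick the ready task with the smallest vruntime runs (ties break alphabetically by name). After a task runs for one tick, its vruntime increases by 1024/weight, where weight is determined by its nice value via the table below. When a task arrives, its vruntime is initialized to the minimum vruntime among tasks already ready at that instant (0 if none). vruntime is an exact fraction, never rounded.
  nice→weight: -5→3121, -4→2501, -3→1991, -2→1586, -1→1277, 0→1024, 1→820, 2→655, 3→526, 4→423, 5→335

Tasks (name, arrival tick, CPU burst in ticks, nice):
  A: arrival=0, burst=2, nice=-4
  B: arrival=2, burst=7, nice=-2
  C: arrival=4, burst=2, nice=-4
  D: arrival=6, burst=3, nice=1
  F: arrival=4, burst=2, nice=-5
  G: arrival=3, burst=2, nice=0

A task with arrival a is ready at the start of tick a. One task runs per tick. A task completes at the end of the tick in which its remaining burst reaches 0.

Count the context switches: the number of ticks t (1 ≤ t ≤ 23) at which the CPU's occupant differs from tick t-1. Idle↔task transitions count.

t=0: vr[A=0] → run A
t=1: vr[A=1024/2501] → run A
t=2: vr[B=0] → run B
t=3: vr[B=512/793 G=512/793] → run B
t=4: vr[B=1024/793 C=512/793 F=512/793 G=512/793] → run C
t=5: vr[B=1024/793 C=34304/32513 F=512/793 G=512/793] → run F
t=6: vr[B=1024/793 C=34304/32513 D=512/793 F=2409984/2474953 G=512/793] → run D
t=7: vr[B=1024/793 C=34304/32513 D=307968/162565 F=2409984/2474953 G=512/793] → run G
t=8: vr[B=1024/793 C=34304/32513 D=307968/162565 F=2409984/2474953 G=1305/793] → run F
t=9: vr[B=1024/793 C=34304/32513 D=307968/162565 G=1305/793] → run C
t=10: vr[B=1024/793 D=307968/162565 G=1305/793] → run B
t=11: vr[B=1536/793 D=307968/162565 G=1305/793] → run G
t=12: vr[B=1536/793 D=307968/162565] → run D
t=13: vr[B=1536/793 D=510976/162565] → run B
t=14: vr[B=2048/793 D=510976/162565] → run B
t=15: vr[B=2560/793 D=510976/162565] → run D
t=16: vr[B=2560/793] → run B
t=17: vr[B=3072/793] → run B
t=18: (idle)
t=19: (idle)
t=20: (idle)
t=21: (idle)
t=22: (idle)
t=23: (idle)

context switches = 14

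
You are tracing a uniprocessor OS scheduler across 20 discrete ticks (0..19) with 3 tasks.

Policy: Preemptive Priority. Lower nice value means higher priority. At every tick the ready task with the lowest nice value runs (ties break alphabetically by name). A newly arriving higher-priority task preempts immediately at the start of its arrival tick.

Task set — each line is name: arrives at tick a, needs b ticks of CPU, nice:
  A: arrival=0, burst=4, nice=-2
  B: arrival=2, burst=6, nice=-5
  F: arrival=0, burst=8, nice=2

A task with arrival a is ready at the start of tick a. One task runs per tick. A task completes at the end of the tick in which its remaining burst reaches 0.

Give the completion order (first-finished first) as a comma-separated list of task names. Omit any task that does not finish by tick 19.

completion order = B, A, F

t=0: ready={A,F} → run A
t=1: ready={A,F} → run A
t=2: ready={A,B,F} → run B
t=3: ready={A,B,F} → run B
t=4: ready={A,B,F} → run B
t=5: ready={A,B,F} → run B
t=6: ready={A,B,F} → run B
t=7: ready={A,B,F} → run B
t=8: ready={A,F} → run A
t=9: ready={A,F} → run A
t=10: ready={F} → run F
t=11: ready={F} → run F
t=12: ready={F} → run F
t=13: ready={F} → run F
t=14: ready={F} → run F
t=15: ready={F} → run F
t=16: ready={F} → run F
t=17: ready={F} → run F
t=18: (idle)
t=19: (idle)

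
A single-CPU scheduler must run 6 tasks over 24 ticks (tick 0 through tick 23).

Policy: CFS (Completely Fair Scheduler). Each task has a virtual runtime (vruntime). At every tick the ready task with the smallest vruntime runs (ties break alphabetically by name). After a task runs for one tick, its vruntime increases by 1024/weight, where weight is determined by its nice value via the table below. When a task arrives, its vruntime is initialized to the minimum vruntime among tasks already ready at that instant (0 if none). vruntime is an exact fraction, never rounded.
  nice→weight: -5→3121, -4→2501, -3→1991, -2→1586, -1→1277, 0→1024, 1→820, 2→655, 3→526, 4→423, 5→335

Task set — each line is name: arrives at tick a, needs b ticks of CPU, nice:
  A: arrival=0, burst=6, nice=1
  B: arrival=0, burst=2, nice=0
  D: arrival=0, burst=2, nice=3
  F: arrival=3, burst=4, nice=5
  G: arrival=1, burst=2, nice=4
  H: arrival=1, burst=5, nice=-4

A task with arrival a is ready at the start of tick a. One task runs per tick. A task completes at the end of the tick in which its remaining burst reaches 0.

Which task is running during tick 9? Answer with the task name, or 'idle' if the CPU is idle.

t=0: vr[A=0 B=0 D=0] → run A
t=1: vr[A=256/205 B=0 D=0 G=0 H=0] → run B
t=2: vr[A=256/205 B=1 D=0 G=0 H=0] → run D
t=3: vr[A=256/205 B=1 D=512/263 F=0 G=0 H=0] → run F
t=4: vr[A=256/205 B=1 D=512/263 F=1024/335 G=0 H=0] → run G
t=5: vr[A=256/205 B=1 D=512/263 F=1024/335 G=1024/423 H=0] → run H
t=6: vr[A=256/205 B=1 D=512/263 F=1024/335 G=1024/423 H=1024/2501] → run H
t=7: vr[A=256/205 B=1 D=512/263 F=1024/335 G=1024/423 H=2048/2501] → run H
t=8: vr[A=256/205 B=1 D=512/263 F=1024/335 G=1024/423 H=3072/2501] → run B
t=9: vr[A=256/205 D=512/263 F=1024/335 G=1024/423 H=3072/2501] → run H
t=10: vr[A=256/205 D=512/263 F=1024/335 G=1024/423 H=4096/2501] → run A
t=11: vr[A=512/205 D=512/263 F=1024/335 G=1024/423 H=4096/2501] → run H
t=12: vr[A=512/205 D=512/263 F=1024/335 G=1024/423] → run D
t=13: vr[A=512/205 F=1024/335 G=1024/423] → run G
t=14: vr[A=512/205 F=1024/335] → run A
t=15: vr[A=768/205 F=1024/335] → run F
t=16: vr[A=768/205 F=2048/335] → run A
t=17: vr[A=1024/205 F=2048/335] → run A
t=18: vr[A=256/41 F=2048/335] → run F
t=19: vr[A=256/41 F=3072/335] → run A
t=20: vr[F=3072/335] → run F
t=21: (idle)
t=22: (idle)
t=23: (idle)

running at tick 9 = H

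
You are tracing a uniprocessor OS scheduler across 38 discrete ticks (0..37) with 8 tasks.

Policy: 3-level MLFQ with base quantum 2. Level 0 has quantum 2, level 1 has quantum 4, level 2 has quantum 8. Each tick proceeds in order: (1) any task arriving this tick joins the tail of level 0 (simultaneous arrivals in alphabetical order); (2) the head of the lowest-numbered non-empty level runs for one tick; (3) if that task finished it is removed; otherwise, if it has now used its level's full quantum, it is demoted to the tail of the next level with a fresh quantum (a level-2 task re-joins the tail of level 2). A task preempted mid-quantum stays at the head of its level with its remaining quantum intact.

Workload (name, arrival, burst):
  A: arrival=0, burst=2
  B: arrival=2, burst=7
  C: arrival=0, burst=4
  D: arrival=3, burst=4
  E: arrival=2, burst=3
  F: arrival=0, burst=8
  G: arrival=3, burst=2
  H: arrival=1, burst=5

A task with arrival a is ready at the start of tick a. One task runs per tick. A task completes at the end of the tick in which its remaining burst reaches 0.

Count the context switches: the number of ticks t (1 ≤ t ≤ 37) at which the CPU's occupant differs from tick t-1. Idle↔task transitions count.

context switches = 16

t=0: L0/L1/L2 = ACF/-/- → run A
t=1: L0/L1/L2 = ACFH/-/- → run A
t=2: L0/L1/L2 = CFHBE/-/- → run C
t=3: L0/L1/L2 = CFHBEDG/-/- → run C
t=4: L0/L1/L2 = FHBEDG/C/- → run F
t=5: L0/L1/L2 = FHBEDG/C/- → run F
t=6: L0/L1/L2 = HBEDG/CF/- → run H
t=7: L0/L1/L2 = HBEDG/CF/- → run H
t=8: L0/L1/L2 = BEDG/CFH/- → run B
t=9: L0/L1/L2 = BEDG/CFH/- → run B
t=10: L0/L1/L2 = EDG/CFHB/- → run E
t=11: L0/L1/L2 = EDG/CFHB/- → run E
t=12: L0/L1/L2 = DG/CFHBE/- → run D
t=13: L0/L1/L2 = DG/CFHBE/- → run D
t=14: L0/L1/L2 = G/CFHBED/- → run G
t=15: L0/L1/L2 = G/CFHBED/- → run G
t=16: L0/L1/L2 = -/CFHBED/- → run C
t=17: L0/L1/L2 = -/CFHBED/- → run C
t=18: L0/L1/L2 = -/FHBED/- → run F
t=19: L0/L1/L2 = -/FHBED/- → run F
t=20: L0/L1/L2 = -/FHBED/- → run F
t=21: L0/L1/L2 = -/FHBED/- → run F
t=22: L0/L1/L2 = -/HBED/F → run H
t=23: L0/L1/L2 = -/HBED/F → run H
t=24: L0/L1/L2 = -/HBED/F → run H
t=25: L0/L1/L2 = -/BED/F → run B
t=26: L0/L1/L2 = -/BED/F → run B
t=27: L0/L1/L2 = -/BED/F → run B
t=28: L0/L1/L2 = -/BED/F → run B
t=29: L0/L1/L2 = -/ED/FB → run E
t=30: L0/L1/L2 = -/D/FB → run D
t=31: L0/L1/L2 = -/D/FB → run D
t=32: L0/L1/L2 = -/-/FB → run F
t=33: L0/L1/L2 = -/-/FB → run F
t=34: L0/L1/L2 = -/-/B → run B
t=35: (idle)
t=36: (idle)
t=37: (idle)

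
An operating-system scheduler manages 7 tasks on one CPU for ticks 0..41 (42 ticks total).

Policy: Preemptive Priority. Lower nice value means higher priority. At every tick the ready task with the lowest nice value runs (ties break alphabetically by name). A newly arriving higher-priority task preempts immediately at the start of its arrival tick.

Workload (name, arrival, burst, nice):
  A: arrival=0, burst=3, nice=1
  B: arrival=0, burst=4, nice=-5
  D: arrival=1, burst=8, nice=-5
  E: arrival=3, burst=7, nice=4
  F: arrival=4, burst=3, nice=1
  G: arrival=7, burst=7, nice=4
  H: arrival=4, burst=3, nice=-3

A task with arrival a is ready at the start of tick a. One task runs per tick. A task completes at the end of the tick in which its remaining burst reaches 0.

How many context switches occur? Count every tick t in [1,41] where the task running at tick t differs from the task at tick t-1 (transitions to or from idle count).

t=0: ready={A,B} → run B
t=1: ready={A,B,D} → run B
t=2: ready={A,B,D} → run B
t=3: ready={A,B,D,E} → run B
t=4: ready={A,D,E,F,H} → run D
t=5: ready={A,D,E,F,H} → run D
t=6: ready={A,D,E,F,H} → run D
t=7: ready={A,D,E,F,G,H} → run D
t=8: ready={A,D,E,F,G,H} → run D
t=9: ready={A,D,E,F,G,H} → run D
t=10: ready={A,D,E,F,G,H} → run D
t=11: ready={A,D,E,F,G,H} → run D
t=12: ready={A,E,F,G,H} → run H
t=13: ready={A,E,F,G,H} → run H
t=14: ready={A,E,F,G,H} → run H
t=15: ready={A,E,F,G} → run A
t=16: ready={A,E,F,G} → run A
t=17: ready={A,E,F,G} → run A
t=18: ready={E,F,G} → run F
t=19: ready={E,F,G} → run F
t=20: ready={E,F,G} → run F
t=21: ready={E,G} → run E
t=22: ready={E,G} → run E
t=23: ready={E,G} → run E
t=24: ready={E,G} → run E
t=25: ready={E,G} → run E
t=26: ready={E,G} → run E
t=27: ready={E,G} → run E
t=28: ready={G} → run G
t=29: ready={G} → run G
t=30: ready={G} → run G
t=31: ready={G} → run G
t=32: ready={G} → run G
t=33: ready={G} → run G
t=34: ready={G} → run G
t=35: (idle)
t=36: (idle)
t=37: (idle)
t=38: (idle)
t=39: (idle)
t=40: (idle)
t=41: (idle)

context switches = 7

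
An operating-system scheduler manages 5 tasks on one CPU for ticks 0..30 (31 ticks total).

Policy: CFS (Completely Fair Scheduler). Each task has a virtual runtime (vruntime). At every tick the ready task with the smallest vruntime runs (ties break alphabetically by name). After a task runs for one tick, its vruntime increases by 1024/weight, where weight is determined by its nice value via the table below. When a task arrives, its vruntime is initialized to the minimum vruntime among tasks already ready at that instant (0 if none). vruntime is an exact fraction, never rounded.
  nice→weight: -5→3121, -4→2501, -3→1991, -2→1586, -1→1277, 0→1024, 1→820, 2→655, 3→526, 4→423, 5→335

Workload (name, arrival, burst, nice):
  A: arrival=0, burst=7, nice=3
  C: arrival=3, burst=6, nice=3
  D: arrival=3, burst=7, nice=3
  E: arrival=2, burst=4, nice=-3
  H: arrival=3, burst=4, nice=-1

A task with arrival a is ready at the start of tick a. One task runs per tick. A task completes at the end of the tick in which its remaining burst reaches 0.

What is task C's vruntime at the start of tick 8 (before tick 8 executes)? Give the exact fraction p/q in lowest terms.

t=0: vr[A=0] → run A
t=1: vr[A=512/263] → run A
t=2: vr[A=1024/263 E=1024/263] → run A
t=3: vr[A=1536/263 C=1024/263 D=1024/263 E=1024/263 H=1024/263] → run C
t=4: vr[A=1536/263 C=1536/263 D=1024/263 E=1024/263 H=1024/263] → run D
t=5: vr[A=1536/263 C=1536/263 D=1536/263 E=1024/263 H=1024/263] → run E
t=6: vr[A=1536/263 C=1536/263 D=1536/263 E=2308096/523633 H=1024/263] → run H
t=7: vr[A=1536/263 C=1536/263 D=1536/263 E=2308096/523633 H=1576960/335851] → run E
t=8: vr[A=1536/263 C=1536/263 D=1536/263 E=2577408/523633 H=1576960/335851] → run H
t=9: vr[A=1536/263 C=1536/263 D=1536/263 E=2577408/523633 H=1846272/335851] → run E
t=10: vr[A=1536/263 C=1536/263 D=1536/263 E=2846720/523633 H=1846272/335851] → run E
t=11: vr[A=1536/263 C=1536/263 D=1536/263 H=1846272/335851] → run H
t=12: vr[A=1536/263 C=1536/263 D=1536/263 H=2115584/335851] → run A
t=13: vr[A=2048/263 C=1536/263 D=1536/263 H=2115584/335851] → run C
t=14: vr[A=2048/263 C=2048/263 D=1536/263 H=2115584/335851] → run D
t=15: vr[A=2048/263 C=2048/263 D=2048/263 H=2115584/335851] → run H
t=16: vr[A=2048/263 C=2048/263 D=2048/263] → run A
t=17: vr[A=2560/263 C=2048/263 D=2048/263] → run C
t=18: vr[A=2560/263 C=2560/263 D=2048/263] → run D
t=19: vr[A=2560/263 C=2560/263 D=2560/263] → run A
t=20: vr[A=3072/263 C=2560/263 D=2560/263] → run C
t=21: vr[A=3072/263 C=3072/263 D=2560/263] → run D
t=22: vr[A=3072/263 C=3072/263 D=3072/263] → run A
t=23: vr[C=3072/263 D=3072/263] → run C
t=24: vr[C=3584/263 D=3072/263] → run D
t=25: vr[C=3584/263 D=3584/263] → run C
t=26: vr[D=3584/263] → run D
t=27: vr[D=4096/263] → run D
t=28: (idle)
t=29: (idle)
t=30: (idle)

vruntime(C, start of tick 8) = 1536/263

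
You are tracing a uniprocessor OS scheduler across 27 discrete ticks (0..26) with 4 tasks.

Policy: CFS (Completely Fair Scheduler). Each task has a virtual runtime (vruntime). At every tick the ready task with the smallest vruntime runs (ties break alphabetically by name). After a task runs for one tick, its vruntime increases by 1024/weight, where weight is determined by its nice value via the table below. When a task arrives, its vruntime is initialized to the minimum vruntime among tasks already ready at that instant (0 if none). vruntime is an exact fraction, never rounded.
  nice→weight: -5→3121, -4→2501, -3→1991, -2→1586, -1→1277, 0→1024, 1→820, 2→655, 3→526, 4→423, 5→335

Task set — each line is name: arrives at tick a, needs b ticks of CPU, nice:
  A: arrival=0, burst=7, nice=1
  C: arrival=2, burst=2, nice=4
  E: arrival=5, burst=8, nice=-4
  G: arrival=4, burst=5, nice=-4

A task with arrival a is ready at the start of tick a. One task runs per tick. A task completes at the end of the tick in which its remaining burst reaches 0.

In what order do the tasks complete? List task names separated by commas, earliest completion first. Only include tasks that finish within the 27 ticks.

completion order = C, G, E, A

t=0: vr[A=0] → run A
t=1: vr[A=256/205] → run A
t=2: vr[A=512/205 C=512/205] → run A
t=3: vr[A=768/205 C=512/205] → run C
t=4: vr[A=768/205 C=426496/86715 G=768/205] → run A
t=5: vr[A=1024/205 C=426496/86715 E=768/205 G=768/205] → run E
t=6: vr[A=1024/205 C=426496/86715 E=51968/12505 G=768/205] → run G
t=7: vr[A=1024/205 C=426496/86715 E=51968/12505 G=51968/12505] → run E
t=8: vr[A=1024/205 C=426496/86715 E=57088/12505 G=51968/12505] → run G
t=9: vr[A=1024/205 C=426496/86715 E=57088/12505 G=57088/12505] → run E
t=10: vr[A=1024/205 C=426496/86715 E=62208/12505 G=57088/12505] → run G
t=11: vr[A=1024/205 C=426496/86715 E=62208/12505 G=62208/12505] → run C
t=12: vr[A=1024/205 E=62208/12505 G=62208/12505] → run E
t=13: vr[A=1024/205 E=67328/12505 G=62208/12505] → run G
t=14: vr[A=1024/205 E=67328/12505 G=67328/12505] → run A
t=15: vr[A=256/41 E=67328/12505 G=67328/12505] → run E
t=16: vr[A=256/41 E=72448/12505 G=67328/12505] → run G
t=17: vr[A=256/41 E=72448/12505] → run E
t=18: vr[A=256/41 E=77568/12505] → run E
t=19: vr[A=256/41 E=82688/12505] → run A
t=20: vr[A=1536/205 E=82688/12505] → run E
t=21: vr[A=1536/205] → run A
t=22: (idle)
t=23: (idle)
t=24: (idle)
t=25: (idle)
t=26: (idle)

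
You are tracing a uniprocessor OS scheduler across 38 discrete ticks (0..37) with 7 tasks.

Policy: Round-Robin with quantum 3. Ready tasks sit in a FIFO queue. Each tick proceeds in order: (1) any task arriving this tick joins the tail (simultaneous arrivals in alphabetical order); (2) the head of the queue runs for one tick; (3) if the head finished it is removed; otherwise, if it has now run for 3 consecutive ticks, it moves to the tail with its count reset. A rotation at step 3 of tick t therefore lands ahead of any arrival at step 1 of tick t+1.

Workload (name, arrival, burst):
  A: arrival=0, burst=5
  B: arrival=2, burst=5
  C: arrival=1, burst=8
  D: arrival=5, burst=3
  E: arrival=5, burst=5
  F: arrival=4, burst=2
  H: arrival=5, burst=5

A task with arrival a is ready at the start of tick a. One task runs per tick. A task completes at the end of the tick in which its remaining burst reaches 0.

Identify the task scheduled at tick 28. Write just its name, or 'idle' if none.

t=0: queue=[A] q_used=0 → run A
t=1: queue=[A,C] q_used=1 → run A
t=2: queue=[A,C,B] q_used=2 → run A
t=3: queue=[C,B,A] q_used=0 → run C
t=4: queue=[C,B,A,F] q_used=1 → run C
t=5: queue=[C,B,A,F,D,E,H] q_used=2 → run C
t=6: queue=[B,A,F,D,E,H,C] q_used=0 → run B
t=7: queue=[B,A,F,D,E,H,C] q_used=1 → run B
t=8: queue=[B,A,F,D,E,H,C] q_used=2 → run B
t=9: queue=[A,F,D,E,H,C,B] q_used=0 → run A
t=10: queue=[A,F,D,E,H,C,B] q_used=1 → run A
t=11: queue=[F,D,E,H,C,B] q_used=0 → run F
t=12: queue=[F,D,E,H,C,B] q_used=1 → run F
t=13: queue=[D,E,H,C,B] q_used=0 → run D
t=14: queue=[D,E,H,C,B] q_used=1 → run D
t=15: queue=[D,E,H,C,B] q_used=2 → run D
t=16: queue=[E,H,C,B] q_used=0 → run E
t=17: queue=[E,H,C,B] q_used=1 → run E
t=18: queue=[E,H,C,B] q_used=2 → run E
t=19: queue=[H,C,B,E] q_used=0 → run H
t=20: queue=[H,C,B,E] q_used=1 → run H
t=21: queue=[H,C,B,E] q_used=2 → run H
t=22: queue=[C,B,E,H] q_used=0 → run C
t=23: queue=[C,B,E,H] q_used=1 → run C
t=24: queue=[C,B,E,H] q_used=2 → run C
t=25: queue=[B,E,H,C] q_used=0 → run B
t=26: queue=[B,E,H,C] q_used=1 → run B
t=27: queue=[E,H,C] q_used=0 → run E
t=28: queue=[E,H,C] q_used=1 → run E
t=29: queue=[H,C] q_used=0 → run H
t=30: queue=[H,C] q_used=1 → run H
t=31: queue=[C] q_used=0 → run C
t=32: queue=[C] q_used=1 → run C
t=33: (idle)
t=34: (idle)
t=35: (idle)
t=36: (idle)
t=37: (idle)

running at tick 28 = E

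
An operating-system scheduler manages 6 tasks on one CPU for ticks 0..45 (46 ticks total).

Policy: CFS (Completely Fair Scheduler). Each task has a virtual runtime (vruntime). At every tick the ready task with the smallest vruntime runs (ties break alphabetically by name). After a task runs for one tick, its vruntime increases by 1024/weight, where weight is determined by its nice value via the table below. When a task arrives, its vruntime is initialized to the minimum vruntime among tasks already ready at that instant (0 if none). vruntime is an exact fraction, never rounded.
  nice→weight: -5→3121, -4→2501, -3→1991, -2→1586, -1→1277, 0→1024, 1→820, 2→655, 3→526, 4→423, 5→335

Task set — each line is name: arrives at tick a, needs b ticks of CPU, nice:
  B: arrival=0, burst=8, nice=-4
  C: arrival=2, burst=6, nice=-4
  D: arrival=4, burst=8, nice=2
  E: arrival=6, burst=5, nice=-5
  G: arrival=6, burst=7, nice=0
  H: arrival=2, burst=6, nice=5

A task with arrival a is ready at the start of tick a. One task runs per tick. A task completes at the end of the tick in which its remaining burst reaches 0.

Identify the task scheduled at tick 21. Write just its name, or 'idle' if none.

t=0: vr[B=0] → run B
t=1: vr[B=1024/2501] → run B
t=2: vr[B=2048/2501 C=2048/2501 H=2048/2501] → run B
t=3: vr[B=3072/2501 C=2048/2501 H=2048/2501] → run C
t=4: vr[B=3072/2501 C=3072/2501 D=2048/2501 H=2048/2501] → run D
t=5: vr[B=3072/2501 C=3072/2501 D=3902464/1638155 H=2048/2501] → run H
t=6: vr[B=3072/2501 C=3072/2501 D=3902464/1638155 E=3072/2501 G=3072/2501 H=3247104/837835] → run B
t=7: vr[B=4096/2501 C=3072/2501 D=3902464/1638155 E=3072/2501 G=3072/2501 H=3247104/837835] → run C
t=8: vr[B=4096/2501 C=4096/2501 D=3902464/1638155 E=3072/2501 G=3072/2501 H=3247104/837835] → run E
t=9: vr[B=4096/2501 C=4096/2501 D=3902464/1638155 E=12148736/7805621 G=3072/2501 H=3247104/837835] → run G
t=10: vr[B=4096/2501 C=4096/2501 D=3902464/1638155 E=12148736/7805621 G=5573/2501 H=3247104/837835] → run E
t=11: vr[B=4096/2501 C=4096/2501 D=3902464/1638155 E=14709760/7805621 G=5573/2501 H=3247104/837835] → run B
t=12: vr[B=5120/2501 C=4096/2501 D=3902464/1638155 E=14709760/7805621 G=5573/2501 H=3247104/837835] → run C
t=13: vr[B=5120/2501 C=5120/2501 D=3902464/1638155 E=14709760/7805621 G=5573/2501 H=3247104/837835] → run E
t=14: vr[B=5120/2501 C=5120/2501 D=3902464/1638155 E=17270784/7805621 G=5573/2501 H=3247104/837835] → run B
t=15: vr[B=6144/2501 C=5120/2501 D=3902464/1638155 E=17270784/7805621 G=5573/2501 H=3247104/837835] → run C
t=16: vr[B=6144/2501 C=6144/2501 D=3902464/1638155 E=17270784/7805621 G=5573/2501 H=3247104/837835] → run E
t=17: vr[B=6144/2501 C=6144/2501 D=3902464/1638155 E=19831808/7805621 G=5573/2501 H=3247104/837835] → run G
t=18: vr[B=6144/2501 C=6144/2501 D=3902464/1638155 E=19831808/7805621 G=8074/2501 H=3247104/837835] → run D
t=19: vr[B=6144/2501 C=6144/2501 D=6463488/1638155 E=19831808/7805621 G=8074/2501 H=3247104/837835] → run B
t=20: vr[B=7168/2501 C=6144/2501 D=6463488/1638155 E=19831808/7805621 G=8074/2501 H=3247104/837835] → run C
t=21: vr[B=7168/2501 C=7168/2501 D=6463488/1638155 E=19831808/7805621 G=8074/2501 H=3247104/837835] → run E
t=22: vr[B=7168/2501 C=7168/2501 D=6463488/1638155 G=8074/2501 H=3247104/837835] → run B
t=23: vr[C=7168/2501 D=6463488/1638155 G=8074/2501 H=3247104/837835] → run C
t=24: vr[D=6463488/1638155 G=8074/2501 H=3247104/837835] → run G
t=25: vr[D=6463488/1638155 G=10575/2501 H=3247104/837835] → run H
t=26: vr[D=6463488/1638155 G=10575/2501 H=5808128/837835] → run D
t=27: vr[D=9024512/1638155 G=10575/2501 H=5808128/837835] → run G
t=28: vr[D=9024512/1638155 G=13076/2501 H=5808128/837835] → run G
t=29: vr[D=9024512/1638155 G=15577/2501 H=5808128/837835] → run D
t=30: vr[D=11585536/1638155 G=15577/2501 H=5808128/837835] → run G
t=31: vr[D=11585536/1638155 G=18078/2501 H=5808128/837835] → run H
t=32: vr[D=11585536/1638155 G=18078/2501 H=8369152/837835] → run D
t=33: vr[D=2829312/327631 G=18078/2501 H=8369152/837835] → run G
t=34: vr[D=2829312/327631 H=8369152/837835] → run D
t=35: vr[D=16707584/1638155 H=8369152/837835] → run H
t=36: vr[D=16707584/1638155 H=10930176/837835] → run D
t=37: vr[D=19268608/1638155 H=10930176/837835] → run D
t=38: vr[H=10930176/837835] → run H
t=39: vr[H=2698240/167567] → run H
t=40: (idle)
t=41: (idle)
t=42: (idle)
t=43: (idle)
t=44: (idle)
t=45: (idle)

running at tick 21 = E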